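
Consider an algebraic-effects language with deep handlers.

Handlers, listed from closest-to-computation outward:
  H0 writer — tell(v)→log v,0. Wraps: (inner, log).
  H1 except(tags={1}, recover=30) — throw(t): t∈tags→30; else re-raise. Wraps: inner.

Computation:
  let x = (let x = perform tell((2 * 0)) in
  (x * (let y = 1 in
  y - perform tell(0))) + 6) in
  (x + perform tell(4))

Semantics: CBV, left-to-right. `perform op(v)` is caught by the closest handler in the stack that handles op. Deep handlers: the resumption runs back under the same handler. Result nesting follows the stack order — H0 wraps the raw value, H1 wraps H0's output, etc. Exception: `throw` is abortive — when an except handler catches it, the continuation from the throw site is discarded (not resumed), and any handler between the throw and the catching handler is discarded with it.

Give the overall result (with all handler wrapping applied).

Answer: (6, (0, 0, 4))

Working:
tell(0) @ H0 ⇒ log+=0
tell(0) @ H0 ⇒ log+=0
tell(4) @ H0 ⇒ log+=4
H0 returns (6, (0, 0, 4))
H1 returns (6, (0, 0, 4))
= (6, (0, 0, 4))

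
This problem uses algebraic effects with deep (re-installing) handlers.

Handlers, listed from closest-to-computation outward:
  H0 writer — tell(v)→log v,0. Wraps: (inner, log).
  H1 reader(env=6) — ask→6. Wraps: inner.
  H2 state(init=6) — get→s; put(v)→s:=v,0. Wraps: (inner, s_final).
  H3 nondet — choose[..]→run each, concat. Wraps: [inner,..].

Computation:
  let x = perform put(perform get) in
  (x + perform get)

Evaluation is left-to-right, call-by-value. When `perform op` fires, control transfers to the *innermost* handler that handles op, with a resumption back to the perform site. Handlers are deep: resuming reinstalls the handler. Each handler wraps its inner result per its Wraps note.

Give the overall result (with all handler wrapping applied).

Evaluation trace:
get @ H2 ⇒ 6
put(6) @ H2 ⇒ s:=6
get @ H2 ⇒ 6
H0 returns (6, ())
H1 returns (6, ())
H2 returns ((6, ()), 6)
H3 returns [((6, ()), 6)]
= [((6, ()), 6)]

Answer: [((6, ()), 6)]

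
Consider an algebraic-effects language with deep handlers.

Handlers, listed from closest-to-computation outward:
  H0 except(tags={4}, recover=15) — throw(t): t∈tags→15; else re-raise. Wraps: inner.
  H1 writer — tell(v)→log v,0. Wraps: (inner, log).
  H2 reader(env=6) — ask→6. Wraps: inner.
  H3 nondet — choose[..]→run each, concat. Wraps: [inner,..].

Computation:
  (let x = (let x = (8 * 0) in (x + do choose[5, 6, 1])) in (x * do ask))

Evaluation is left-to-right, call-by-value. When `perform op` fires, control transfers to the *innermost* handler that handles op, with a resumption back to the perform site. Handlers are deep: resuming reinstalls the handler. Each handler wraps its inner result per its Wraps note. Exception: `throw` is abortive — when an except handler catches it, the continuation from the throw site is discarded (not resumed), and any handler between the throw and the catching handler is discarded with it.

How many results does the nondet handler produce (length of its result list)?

Step-by-step:
choose[5, 6, 1] @ H3
  branch[0] choose=5:
    ask @ H2 ⇒ 6
    H0 returns 30
    H1 returns (30, ())
    H2 returns (30, ())
    H3 returns [(30, ())]
  branch[1] choose=6:
    ask @ H2 ⇒ 6
    H0 returns 36
    H1 returns (36, ())
    H2 returns (36, ())
    H3 returns [(36, ())]
  branch[2] choose=1:
    ask @ H2 ⇒ 6
    H0 returns 6
    H1 returns (6, ())
    H2 returns (6, ())
    H3 returns [(6, ())]
= [(30, ()), (36, ()), (6, ())]

Answer: 3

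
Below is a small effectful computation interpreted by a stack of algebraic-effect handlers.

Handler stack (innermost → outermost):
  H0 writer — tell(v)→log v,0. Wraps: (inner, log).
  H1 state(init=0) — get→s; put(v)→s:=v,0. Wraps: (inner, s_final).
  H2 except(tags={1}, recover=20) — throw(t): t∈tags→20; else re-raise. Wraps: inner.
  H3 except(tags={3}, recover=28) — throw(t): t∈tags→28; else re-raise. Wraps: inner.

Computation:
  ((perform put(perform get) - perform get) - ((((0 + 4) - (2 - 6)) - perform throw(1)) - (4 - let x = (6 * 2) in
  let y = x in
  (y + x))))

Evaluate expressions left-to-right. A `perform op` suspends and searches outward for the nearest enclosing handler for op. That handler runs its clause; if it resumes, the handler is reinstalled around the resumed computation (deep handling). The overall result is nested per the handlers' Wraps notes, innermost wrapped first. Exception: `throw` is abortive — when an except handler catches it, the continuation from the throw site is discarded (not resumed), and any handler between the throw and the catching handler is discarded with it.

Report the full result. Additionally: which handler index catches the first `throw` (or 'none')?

Answer: 20 ; first throw caught by: H2

Working:
get @ H1 ⇒ 0
put(0) @ H1 ⇒ s:=0
get @ H1 ⇒ 0
throw(1) @ H2 caught ⇒ 20
H3 returns 20
= 20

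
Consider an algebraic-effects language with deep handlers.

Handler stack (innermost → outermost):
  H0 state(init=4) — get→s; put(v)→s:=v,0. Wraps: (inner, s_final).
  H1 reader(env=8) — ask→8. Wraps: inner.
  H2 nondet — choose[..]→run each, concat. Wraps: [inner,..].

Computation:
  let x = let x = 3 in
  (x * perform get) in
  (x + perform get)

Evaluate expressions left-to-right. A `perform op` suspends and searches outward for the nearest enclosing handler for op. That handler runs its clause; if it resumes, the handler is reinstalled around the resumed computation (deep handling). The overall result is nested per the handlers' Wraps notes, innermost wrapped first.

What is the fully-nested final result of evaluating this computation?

Answer: [(16, 4)]

Working:
get @ H0 ⇒ 4
get @ H0 ⇒ 4
H0 returns (16, 4)
H1 returns (16, 4)
H2 returns [(16, 4)]
= [(16, 4)]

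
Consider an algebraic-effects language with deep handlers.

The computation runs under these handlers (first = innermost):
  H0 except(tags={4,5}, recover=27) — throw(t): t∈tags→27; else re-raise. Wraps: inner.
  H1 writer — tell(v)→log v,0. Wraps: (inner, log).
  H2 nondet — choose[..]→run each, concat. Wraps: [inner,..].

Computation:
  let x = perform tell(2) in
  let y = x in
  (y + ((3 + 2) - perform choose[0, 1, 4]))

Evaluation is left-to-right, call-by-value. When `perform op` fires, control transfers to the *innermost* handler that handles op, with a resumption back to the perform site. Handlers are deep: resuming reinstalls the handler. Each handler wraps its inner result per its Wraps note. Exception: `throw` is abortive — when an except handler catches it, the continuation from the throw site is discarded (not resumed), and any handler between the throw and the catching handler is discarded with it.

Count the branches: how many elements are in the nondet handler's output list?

Evaluation trace:
tell(2) @ H1 ⇒ log+=2
choose[0, 1, 4] @ H2
  branch[0] choose=0:
    H0 returns 5
    H1 returns (5, (2))
    H2 returns [(5, (2))]
  branch[1] choose=1:
    H0 returns 4
    H1 returns (4, (2))
    H2 returns [(4, (2))]
  branch[2] choose=4:
    H0 returns 1
    H1 returns (1, (2))
    H2 returns [(1, (2))]
= [(5, (2)), (4, (2)), (1, (2))]

Answer: 3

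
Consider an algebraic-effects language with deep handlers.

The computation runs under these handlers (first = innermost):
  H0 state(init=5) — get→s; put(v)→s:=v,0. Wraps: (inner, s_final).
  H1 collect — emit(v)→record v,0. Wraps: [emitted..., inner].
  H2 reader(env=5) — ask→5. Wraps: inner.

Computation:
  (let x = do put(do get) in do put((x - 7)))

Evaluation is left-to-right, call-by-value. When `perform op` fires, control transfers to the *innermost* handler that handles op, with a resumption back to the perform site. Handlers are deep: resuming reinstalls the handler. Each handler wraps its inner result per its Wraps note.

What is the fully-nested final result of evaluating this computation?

Evaluation trace:
get @ H0 ⇒ 5
put(5) @ H0 ⇒ s:=5
put(-7) @ H0 ⇒ s:=-7
H0 returns (0, -7)
H1 returns [(0, -7)]
H2 returns [(0, -7)]
= [(0, -7)]

Answer: [(0, -7)]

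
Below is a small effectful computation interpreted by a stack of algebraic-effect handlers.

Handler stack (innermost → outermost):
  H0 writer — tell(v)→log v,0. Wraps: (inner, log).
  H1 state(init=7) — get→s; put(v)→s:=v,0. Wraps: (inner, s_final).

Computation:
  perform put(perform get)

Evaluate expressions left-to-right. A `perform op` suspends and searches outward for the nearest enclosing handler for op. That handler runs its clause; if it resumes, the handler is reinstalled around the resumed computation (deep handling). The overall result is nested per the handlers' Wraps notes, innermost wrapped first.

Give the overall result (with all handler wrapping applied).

Answer: ((0, ()), 7)

Evaluation trace:
get @ H1 ⇒ 7
put(7) @ H1 ⇒ s:=7
H0 returns (0, ())
H1 returns ((0, ()), 7)
= ((0, ()), 7)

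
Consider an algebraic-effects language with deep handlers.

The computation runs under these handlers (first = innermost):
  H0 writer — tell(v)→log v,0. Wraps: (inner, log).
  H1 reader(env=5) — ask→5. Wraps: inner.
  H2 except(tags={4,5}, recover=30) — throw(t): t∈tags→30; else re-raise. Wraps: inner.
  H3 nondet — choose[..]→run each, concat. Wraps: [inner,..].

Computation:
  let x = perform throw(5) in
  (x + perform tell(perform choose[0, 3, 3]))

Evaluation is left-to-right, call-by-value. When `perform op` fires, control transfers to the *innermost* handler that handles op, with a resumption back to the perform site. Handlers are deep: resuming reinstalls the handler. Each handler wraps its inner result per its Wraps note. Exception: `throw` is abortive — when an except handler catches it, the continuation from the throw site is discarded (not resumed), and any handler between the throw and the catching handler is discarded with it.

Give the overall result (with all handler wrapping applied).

Answer: [30]

Working:
throw(5) @ H2 caught ⇒ 30
H3 returns [30]
= [30]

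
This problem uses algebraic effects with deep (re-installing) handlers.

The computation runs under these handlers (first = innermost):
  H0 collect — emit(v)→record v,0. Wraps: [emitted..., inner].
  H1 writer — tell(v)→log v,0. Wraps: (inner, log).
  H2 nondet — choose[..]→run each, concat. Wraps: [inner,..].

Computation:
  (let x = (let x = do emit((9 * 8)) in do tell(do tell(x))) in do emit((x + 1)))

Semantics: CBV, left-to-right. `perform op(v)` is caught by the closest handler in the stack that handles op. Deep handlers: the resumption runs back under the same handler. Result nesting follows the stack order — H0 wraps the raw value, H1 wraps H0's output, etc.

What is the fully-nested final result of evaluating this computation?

Step-by-step:
emit(72) @ H0 ⇒ out+=72
tell(0) @ H1 ⇒ log+=0
tell(0) @ H1 ⇒ log+=0
emit(1) @ H0 ⇒ out+=1
H0 returns [72, 1, 0]
H1 returns ([72, 1, 0], (0, 0))
H2 returns [([72, 1, 0], (0, 0))]
= [([72, 1, 0], (0, 0))]

Answer: [([72, 1, 0], (0, 0))]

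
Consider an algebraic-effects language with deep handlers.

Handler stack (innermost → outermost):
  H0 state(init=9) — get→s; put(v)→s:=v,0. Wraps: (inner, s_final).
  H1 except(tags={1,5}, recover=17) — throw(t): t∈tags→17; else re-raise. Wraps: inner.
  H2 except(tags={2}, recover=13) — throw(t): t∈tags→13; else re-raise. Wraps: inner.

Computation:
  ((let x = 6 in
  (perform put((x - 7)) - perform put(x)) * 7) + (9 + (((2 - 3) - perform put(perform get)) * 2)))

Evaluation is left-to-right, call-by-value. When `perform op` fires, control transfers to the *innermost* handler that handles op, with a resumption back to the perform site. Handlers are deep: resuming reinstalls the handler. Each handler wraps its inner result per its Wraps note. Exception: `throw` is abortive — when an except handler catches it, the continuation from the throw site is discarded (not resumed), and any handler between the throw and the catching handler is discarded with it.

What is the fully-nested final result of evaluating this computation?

Answer: (7, 6)

Evaluation trace:
put(-1) @ H0 ⇒ s:=-1
put(6) @ H0 ⇒ s:=6
get @ H0 ⇒ 6
put(6) @ H0 ⇒ s:=6
H0 returns (7, 6)
H1 returns (7, 6)
H2 returns (7, 6)
= (7, 6)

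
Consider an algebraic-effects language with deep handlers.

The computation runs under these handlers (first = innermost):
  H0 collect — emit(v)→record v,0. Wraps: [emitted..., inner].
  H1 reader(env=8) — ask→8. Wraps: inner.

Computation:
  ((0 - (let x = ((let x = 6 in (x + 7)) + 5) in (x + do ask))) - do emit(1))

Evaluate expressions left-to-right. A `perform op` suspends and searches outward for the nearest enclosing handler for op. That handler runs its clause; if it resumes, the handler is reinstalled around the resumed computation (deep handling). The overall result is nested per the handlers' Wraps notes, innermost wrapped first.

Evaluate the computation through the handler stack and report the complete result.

Step-by-step:
ask @ H1 ⇒ 8
emit(1) @ H0 ⇒ out+=1
H0 returns [1, -26]
H1 returns [1, -26]
= [1, -26]

Answer: [1, -26]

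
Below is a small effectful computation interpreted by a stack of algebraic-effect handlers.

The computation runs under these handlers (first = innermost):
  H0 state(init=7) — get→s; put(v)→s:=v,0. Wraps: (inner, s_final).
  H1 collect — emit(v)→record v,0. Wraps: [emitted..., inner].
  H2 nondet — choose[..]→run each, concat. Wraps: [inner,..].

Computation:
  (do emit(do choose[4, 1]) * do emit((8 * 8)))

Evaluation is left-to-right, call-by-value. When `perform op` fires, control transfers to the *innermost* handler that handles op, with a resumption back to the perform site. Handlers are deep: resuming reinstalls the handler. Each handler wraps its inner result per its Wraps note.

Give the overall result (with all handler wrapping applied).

Working:
choose[4, 1] @ H2
  branch[0] choose=4:
    emit(4) @ H1 ⇒ out+=4
    emit(64) @ H1 ⇒ out+=64
    H0 returns (0, 7)
    H1 returns [4, 64, (0, 7)]
    H2 returns [[4, 64, (0, 7)]]
  branch[1] choose=1:
    emit(1) @ H1 ⇒ out+=1
    emit(64) @ H1 ⇒ out+=64
    H0 returns (0, 7)
    H1 returns [1, 64, (0, 7)]
    H2 returns [[1, 64, (0, 7)]]
= [[4, 64, (0, 7)], [1, 64, (0, 7)]]

Answer: [[4, 64, (0, 7)], [1, 64, (0, 7)]]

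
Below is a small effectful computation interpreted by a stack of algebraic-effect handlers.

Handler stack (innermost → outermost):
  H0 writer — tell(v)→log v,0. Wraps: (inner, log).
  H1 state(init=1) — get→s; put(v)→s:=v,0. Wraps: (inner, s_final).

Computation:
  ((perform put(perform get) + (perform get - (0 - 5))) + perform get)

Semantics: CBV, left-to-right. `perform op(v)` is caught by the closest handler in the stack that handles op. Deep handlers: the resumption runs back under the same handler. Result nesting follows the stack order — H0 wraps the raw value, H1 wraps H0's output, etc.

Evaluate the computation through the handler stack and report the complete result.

Answer: ((7, ()), 1)

Working:
get @ H1 ⇒ 1
put(1) @ H1 ⇒ s:=1
get @ H1 ⇒ 1
get @ H1 ⇒ 1
H0 returns (7, ())
H1 returns ((7, ()), 1)
= ((7, ()), 1)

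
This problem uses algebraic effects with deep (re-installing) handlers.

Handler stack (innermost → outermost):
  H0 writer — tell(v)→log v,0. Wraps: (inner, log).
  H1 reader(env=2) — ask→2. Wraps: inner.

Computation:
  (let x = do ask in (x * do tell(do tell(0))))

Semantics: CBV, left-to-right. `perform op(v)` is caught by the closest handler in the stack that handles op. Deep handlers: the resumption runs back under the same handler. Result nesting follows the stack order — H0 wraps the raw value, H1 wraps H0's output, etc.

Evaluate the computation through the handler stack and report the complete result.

Answer: (0, (0, 0))

Step-by-step:
ask @ H1 ⇒ 2
tell(0) @ H0 ⇒ log+=0
tell(0) @ H0 ⇒ log+=0
H0 returns (0, (0, 0))
H1 returns (0, (0, 0))
= (0, (0, 0))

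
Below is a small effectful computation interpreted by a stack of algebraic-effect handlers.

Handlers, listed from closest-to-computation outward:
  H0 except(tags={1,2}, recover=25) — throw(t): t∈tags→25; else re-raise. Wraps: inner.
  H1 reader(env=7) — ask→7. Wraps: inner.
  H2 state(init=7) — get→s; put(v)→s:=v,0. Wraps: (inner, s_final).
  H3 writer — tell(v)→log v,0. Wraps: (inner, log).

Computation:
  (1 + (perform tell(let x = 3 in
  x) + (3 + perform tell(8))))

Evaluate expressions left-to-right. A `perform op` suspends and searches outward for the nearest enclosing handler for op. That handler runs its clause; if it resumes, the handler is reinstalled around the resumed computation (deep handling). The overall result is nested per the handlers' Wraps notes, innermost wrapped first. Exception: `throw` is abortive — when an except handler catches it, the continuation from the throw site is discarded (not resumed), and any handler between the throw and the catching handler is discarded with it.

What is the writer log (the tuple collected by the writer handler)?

Answer: (3, 8)

Evaluation trace:
tell(3) @ H3 ⇒ log+=3
tell(8) @ H3 ⇒ log+=8
H0 returns 4
H1 returns 4
H2 returns (4, 7)
H3 returns ((4, 7), (3, 8))
= ((4, 7), (3, 8))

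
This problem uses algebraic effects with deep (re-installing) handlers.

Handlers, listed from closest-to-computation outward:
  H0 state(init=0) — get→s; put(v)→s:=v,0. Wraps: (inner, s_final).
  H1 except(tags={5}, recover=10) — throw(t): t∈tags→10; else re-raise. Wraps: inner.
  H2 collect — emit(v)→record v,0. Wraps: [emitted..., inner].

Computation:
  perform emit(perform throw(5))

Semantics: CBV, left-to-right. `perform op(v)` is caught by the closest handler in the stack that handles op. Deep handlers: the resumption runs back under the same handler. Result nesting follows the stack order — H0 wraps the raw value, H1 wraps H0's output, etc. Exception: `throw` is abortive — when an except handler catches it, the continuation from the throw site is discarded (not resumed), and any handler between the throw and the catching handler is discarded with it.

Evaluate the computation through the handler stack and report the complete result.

Working:
throw(5) @ H1 caught ⇒ 10
H2 returns [10]
= [10]

Answer: [10]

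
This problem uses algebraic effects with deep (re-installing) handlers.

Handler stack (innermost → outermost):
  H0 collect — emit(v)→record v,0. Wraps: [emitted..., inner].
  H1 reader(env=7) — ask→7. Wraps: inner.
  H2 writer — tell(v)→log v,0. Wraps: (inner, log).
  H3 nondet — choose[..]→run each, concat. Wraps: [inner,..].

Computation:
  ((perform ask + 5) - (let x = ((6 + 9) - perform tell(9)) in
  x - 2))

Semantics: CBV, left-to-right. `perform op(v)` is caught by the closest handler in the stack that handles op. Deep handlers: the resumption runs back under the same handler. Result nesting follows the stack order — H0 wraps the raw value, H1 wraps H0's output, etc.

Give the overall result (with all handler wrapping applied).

Answer: [([-1], (9))]

Working:
ask @ H1 ⇒ 7
tell(9) @ H2 ⇒ log+=9
H0 returns [-1]
H1 returns [-1]
H2 returns ([-1], (9))
H3 returns [([-1], (9))]
= [([-1], (9))]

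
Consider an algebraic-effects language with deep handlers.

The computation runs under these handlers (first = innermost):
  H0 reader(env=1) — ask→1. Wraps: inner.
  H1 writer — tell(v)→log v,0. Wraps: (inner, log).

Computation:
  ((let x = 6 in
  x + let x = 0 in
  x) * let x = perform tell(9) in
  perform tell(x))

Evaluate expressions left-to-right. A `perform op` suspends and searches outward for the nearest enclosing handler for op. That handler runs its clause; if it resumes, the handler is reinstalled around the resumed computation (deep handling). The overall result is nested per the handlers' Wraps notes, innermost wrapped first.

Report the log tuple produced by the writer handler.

Answer: (9, 0)

Working:
tell(9) @ H1 ⇒ log+=9
tell(0) @ H1 ⇒ log+=0
H0 returns 0
H1 returns (0, (9, 0))
= (0, (9, 0))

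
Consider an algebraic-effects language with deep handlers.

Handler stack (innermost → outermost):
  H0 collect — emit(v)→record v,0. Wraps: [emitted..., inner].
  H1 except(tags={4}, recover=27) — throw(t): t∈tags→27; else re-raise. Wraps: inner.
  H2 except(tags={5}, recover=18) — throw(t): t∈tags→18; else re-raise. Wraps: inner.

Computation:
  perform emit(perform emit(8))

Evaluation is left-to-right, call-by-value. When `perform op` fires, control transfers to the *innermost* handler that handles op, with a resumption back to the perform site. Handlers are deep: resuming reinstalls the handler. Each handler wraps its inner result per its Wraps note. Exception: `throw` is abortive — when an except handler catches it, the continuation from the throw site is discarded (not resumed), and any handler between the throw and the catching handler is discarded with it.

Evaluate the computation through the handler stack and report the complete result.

Answer: [8, 0, 0]

Evaluation trace:
emit(8) @ H0 ⇒ out+=8
emit(0) @ H0 ⇒ out+=0
H0 returns [8, 0, 0]
H1 returns [8, 0, 0]
H2 returns [8, 0, 0]
= [8, 0, 0]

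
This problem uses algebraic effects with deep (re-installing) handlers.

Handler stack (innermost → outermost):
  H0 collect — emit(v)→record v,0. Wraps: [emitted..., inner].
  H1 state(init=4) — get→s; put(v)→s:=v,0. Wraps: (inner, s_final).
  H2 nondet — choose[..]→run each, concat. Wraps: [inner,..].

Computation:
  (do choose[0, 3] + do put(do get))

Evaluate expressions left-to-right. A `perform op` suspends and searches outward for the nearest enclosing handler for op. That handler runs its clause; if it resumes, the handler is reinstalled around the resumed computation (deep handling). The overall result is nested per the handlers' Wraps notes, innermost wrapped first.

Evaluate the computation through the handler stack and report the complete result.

Working:
choose[0, 3] @ H2
  branch[0] choose=0:
    get @ H1 ⇒ 4
    put(4) @ H1 ⇒ s:=4
    H0 returns [0]
    H1 returns ([0], 4)
    H2 returns [([0], 4)]
  branch[1] choose=3:
    get @ H1 ⇒ 4
    put(4) @ H1 ⇒ s:=4
    H0 returns [3]
    H1 returns ([3], 4)
    H2 returns [([3], 4)]
= [([0], 4), ([3], 4)]

Answer: [([0], 4), ([3], 4)]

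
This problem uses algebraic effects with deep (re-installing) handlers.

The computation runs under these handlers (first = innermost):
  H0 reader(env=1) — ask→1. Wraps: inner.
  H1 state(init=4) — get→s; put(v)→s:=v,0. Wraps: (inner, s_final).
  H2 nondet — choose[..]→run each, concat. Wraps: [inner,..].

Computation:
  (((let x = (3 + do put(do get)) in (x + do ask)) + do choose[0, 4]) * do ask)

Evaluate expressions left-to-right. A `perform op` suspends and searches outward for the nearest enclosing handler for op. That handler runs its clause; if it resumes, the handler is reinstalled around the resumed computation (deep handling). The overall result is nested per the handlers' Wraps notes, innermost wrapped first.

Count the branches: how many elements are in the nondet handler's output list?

Working:
get @ H1 ⇒ 4
put(4) @ H1 ⇒ s:=4
ask @ H0 ⇒ 1
choose[0, 4] @ H2
  branch[0] choose=0:
    ask @ H0 ⇒ 1
    H0 returns 4
    H1 returns (4, 4)
    H2 returns [(4, 4)]
  branch[1] choose=4:
    ask @ H0 ⇒ 1
    H0 returns 8
    H1 returns (8, 4)
    H2 returns [(8, 4)]
= [(4, 4), (8, 4)]

Answer: 2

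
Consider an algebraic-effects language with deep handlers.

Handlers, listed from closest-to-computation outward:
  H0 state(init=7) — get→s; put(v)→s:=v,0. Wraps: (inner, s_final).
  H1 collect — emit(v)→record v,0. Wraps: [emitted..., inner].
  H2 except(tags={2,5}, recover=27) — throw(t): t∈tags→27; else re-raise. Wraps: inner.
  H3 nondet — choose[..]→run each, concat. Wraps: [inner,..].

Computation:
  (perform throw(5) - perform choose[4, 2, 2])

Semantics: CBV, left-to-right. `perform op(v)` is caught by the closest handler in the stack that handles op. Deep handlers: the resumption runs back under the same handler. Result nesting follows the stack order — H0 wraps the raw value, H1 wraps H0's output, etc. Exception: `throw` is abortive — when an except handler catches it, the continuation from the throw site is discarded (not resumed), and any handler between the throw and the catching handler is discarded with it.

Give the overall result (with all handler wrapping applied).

Answer: [27]

Working:
throw(5) @ H2 caught ⇒ 27
H3 returns [27]
= [27]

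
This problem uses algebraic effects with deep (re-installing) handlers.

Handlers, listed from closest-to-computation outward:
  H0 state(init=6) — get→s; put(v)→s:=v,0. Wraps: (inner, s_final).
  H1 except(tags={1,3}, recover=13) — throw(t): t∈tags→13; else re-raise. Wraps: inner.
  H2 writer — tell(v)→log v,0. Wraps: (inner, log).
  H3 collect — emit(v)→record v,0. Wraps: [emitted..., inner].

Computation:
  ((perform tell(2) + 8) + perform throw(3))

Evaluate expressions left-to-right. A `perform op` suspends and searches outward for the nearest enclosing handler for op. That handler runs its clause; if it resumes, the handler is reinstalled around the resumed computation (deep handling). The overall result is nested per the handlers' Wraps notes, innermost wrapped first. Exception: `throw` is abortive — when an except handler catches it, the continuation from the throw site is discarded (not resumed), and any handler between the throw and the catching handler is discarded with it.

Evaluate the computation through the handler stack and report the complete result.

Step-by-step:
tell(2) @ H2 ⇒ log+=2
throw(3) @ H1 caught ⇒ 13
H2 returns (13, (2))
H3 returns [(13, (2))]
= [(13, (2))]

Answer: [(13, (2))]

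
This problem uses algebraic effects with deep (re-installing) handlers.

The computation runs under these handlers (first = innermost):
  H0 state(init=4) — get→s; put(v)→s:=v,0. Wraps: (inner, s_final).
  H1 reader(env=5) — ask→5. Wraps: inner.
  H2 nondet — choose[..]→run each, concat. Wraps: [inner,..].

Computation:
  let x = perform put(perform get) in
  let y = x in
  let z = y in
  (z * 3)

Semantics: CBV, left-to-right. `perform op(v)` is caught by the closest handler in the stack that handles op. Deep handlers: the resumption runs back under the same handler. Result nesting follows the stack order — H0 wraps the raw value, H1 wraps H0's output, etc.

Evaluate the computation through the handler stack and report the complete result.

Answer: [(0, 4)]

Step-by-step:
get @ H0 ⇒ 4
put(4) @ H0 ⇒ s:=4
H0 returns (0, 4)
H1 returns (0, 4)
H2 returns [(0, 4)]
= [(0, 4)]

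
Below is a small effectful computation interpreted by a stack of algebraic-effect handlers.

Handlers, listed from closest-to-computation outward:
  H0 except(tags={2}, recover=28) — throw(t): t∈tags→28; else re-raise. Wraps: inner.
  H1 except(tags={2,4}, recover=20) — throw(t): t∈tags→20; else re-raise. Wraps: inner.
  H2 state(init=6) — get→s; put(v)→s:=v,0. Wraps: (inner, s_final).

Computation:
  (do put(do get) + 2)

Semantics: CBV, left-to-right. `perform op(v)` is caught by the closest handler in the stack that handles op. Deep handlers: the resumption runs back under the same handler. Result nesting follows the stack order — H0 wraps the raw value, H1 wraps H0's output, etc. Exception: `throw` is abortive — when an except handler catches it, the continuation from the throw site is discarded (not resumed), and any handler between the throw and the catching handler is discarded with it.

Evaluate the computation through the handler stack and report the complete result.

Answer: (2, 6)

Working:
get @ H2 ⇒ 6
put(6) @ H2 ⇒ s:=6
H0 returns 2
H1 returns 2
H2 returns (2, 6)
= (2, 6)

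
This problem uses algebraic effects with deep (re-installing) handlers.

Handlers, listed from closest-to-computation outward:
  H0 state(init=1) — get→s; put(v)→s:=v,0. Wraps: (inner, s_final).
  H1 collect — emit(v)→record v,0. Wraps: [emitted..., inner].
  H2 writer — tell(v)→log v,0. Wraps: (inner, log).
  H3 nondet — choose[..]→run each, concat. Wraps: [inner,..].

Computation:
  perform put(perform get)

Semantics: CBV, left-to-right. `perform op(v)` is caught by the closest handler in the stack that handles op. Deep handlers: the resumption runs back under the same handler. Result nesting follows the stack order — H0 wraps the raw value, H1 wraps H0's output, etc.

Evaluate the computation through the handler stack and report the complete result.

Answer: [([(0, 1)], ())]

Step-by-step:
get @ H0 ⇒ 1
put(1) @ H0 ⇒ s:=1
H0 returns (0, 1)
H1 returns [(0, 1)]
H2 returns ([(0, 1)], ())
H3 returns [([(0, 1)], ())]
= [([(0, 1)], ())]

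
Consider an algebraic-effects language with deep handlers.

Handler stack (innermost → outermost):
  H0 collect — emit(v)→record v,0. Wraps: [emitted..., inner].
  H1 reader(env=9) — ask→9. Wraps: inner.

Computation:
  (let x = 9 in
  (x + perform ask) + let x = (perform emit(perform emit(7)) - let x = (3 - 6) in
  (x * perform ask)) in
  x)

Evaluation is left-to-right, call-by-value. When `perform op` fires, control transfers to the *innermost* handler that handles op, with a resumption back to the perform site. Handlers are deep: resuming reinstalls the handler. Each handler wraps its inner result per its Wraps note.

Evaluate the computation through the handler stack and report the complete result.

Answer: [7, 0, 45]

Working:
ask @ H1 ⇒ 9
emit(7) @ H0 ⇒ out+=7
emit(0) @ H0 ⇒ out+=0
ask @ H1 ⇒ 9
H0 returns [7, 0, 45]
H1 returns [7, 0, 45]
= [7, 0, 45]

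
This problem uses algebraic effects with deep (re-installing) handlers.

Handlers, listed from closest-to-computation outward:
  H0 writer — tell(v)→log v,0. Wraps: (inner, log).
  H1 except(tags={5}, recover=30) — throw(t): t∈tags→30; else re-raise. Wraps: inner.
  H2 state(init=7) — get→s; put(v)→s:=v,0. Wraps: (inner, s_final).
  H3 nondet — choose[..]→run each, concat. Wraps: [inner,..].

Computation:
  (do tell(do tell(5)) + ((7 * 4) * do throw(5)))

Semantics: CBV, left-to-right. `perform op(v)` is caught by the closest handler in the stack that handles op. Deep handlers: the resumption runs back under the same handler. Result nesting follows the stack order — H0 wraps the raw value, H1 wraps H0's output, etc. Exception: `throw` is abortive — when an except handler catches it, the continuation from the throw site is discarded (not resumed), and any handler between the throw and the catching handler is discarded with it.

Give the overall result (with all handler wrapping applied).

Evaluation trace:
tell(5) @ H0 ⇒ log+=5
tell(0) @ H0 ⇒ log+=0
throw(5) @ H1 caught ⇒ 30
H2 returns (30, 7)
H3 returns [(30, 7)]
= [(30, 7)]

Answer: [(30, 7)]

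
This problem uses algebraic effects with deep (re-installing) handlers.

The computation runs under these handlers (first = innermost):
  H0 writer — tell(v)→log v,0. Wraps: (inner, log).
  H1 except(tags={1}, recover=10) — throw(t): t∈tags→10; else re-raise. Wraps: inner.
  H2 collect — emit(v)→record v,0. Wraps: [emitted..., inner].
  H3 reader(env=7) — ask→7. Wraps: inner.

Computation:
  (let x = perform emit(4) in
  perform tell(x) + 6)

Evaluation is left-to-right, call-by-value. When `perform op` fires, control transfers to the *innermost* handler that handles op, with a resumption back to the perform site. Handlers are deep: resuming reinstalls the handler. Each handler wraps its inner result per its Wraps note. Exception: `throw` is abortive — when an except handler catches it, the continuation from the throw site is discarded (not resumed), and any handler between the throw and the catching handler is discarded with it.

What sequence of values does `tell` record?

Answer: (0)

Step-by-step:
emit(4) @ H2 ⇒ out+=4
tell(0) @ H0 ⇒ log+=0
H0 returns (6, (0))
H1 returns (6, (0))
H2 returns [4, (6, (0))]
H3 returns [4, (6, (0))]
= [4, (6, (0))]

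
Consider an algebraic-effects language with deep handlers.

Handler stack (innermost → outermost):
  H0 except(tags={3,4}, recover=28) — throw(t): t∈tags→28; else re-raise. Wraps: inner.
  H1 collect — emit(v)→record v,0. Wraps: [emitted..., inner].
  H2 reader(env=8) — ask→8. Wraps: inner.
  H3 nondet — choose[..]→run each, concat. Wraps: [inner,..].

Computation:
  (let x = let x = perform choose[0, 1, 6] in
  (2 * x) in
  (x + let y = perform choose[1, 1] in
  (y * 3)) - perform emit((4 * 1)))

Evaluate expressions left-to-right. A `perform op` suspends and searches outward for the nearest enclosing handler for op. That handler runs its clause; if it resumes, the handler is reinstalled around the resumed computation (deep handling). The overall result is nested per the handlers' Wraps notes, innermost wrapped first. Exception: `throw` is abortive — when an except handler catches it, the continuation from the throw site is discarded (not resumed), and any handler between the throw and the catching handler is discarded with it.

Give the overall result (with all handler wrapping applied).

Answer: [[4, 3], [4, 3], [4, 5], [4, 5], [4, 15], [4, 15]]

Evaluation trace:
choose[0, 1, 6] @ H3
  branch[0] choose=0:
    choose[1, 1] @ H3
      branch[0] choose=1:
        emit(4) @ H1 ⇒ out+=4
        H0 returns 3
        H1 returns [4, 3]
        H2 returns [4, 3]
        H3 returns [[4, 3]]
      branch[1] choose=1:
        emit(4) @ H1 ⇒ out+=4
        H0 returns 3
        H1 returns [4, 3]
        H2 returns [4, 3]
        H3 returns [[4, 3]]
  branch[1] choose=1:
    choose[1, 1] @ H3
      branch[0] choose=1:
        emit(4) @ H1 ⇒ out+=4
        H0 returns 5
        H1 returns [4, 5]
        H2 returns [4, 5]
        H3 returns [[4, 5]]
      branch[1] choose=1:
        emit(4) @ H1 ⇒ out+=4
        H0 returns 5
        H1 returns [4, 5]
        H2 returns [4, 5]
        H3 returns [[4, 5]]
  branch[2] choose=6:
    choose[1, 1] @ H3
      branch[0] choose=1:
        emit(4) @ H1 ⇒ out+=4
        H0 returns 15
        H1 returns [4, 15]
        H2 returns [4, 15]
        H3 returns [[4, 15]]
      branch[1] choose=1:
        emit(4) @ H1 ⇒ out+=4
        H0 returns 15
        H1 returns [4, 15]
        H2 returns [4, 15]
        H3 returns [[4, 15]]
= [[4, 3], [4, 3], [4, 5], [4, 5], [4, 15], [4, 15]]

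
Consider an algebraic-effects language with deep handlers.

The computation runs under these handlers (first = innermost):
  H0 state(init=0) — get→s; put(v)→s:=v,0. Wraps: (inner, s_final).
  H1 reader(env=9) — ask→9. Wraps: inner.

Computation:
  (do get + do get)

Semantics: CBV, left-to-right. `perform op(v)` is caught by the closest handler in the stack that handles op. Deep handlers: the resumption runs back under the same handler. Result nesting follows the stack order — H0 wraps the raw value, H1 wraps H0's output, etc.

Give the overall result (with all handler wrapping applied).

Answer: (0, 0)

Working:
get @ H0 ⇒ 0
get @ H0 ⇒ 0
H0 returns (0, 0)
H1 returns (0, 0)
= (0, 0)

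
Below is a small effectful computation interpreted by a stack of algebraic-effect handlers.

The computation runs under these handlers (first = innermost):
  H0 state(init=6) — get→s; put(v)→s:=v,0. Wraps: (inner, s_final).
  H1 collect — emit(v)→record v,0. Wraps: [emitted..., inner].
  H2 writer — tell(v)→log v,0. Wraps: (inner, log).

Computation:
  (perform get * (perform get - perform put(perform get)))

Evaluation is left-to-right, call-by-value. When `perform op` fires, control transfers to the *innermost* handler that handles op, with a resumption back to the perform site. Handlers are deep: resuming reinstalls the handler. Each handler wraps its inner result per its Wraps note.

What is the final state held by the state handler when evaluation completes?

Working:
get @ H0 ⇒ 6
get @ H0 ⇒ 6
get @ H0 ⇒ 6
put(6) @ H0 ⇒ s:=6
H0 returns (36, 6)
H1 returns [(36, 6)]
H2 returns ([(36, 6)], ())
= ([(36, 6)], ())

Answer: 6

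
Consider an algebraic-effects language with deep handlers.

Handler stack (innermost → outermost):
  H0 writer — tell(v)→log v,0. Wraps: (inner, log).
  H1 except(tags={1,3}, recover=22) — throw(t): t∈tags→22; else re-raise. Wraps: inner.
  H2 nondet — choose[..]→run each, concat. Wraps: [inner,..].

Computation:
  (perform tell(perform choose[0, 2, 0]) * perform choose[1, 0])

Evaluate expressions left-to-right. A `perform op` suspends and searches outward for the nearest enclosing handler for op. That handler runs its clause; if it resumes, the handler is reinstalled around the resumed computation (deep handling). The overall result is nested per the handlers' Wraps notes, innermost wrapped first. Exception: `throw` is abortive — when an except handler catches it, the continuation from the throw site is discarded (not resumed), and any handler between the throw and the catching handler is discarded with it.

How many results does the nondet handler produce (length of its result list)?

Answer: 6

Working:
choose[0, 2, 0] @ H2
  branch[0] choose=0:
    tell(0) @ H0 ⇒ log+=0
    choose[1, 0] @ H2
      branch[0] choose=1:
        H0 returns (0, (0))
        H1 returns (0, (0))
        H2 returns [(0, (0))]
      branch[1] choose=0:
        H0 returns (0, (0))
        H1 returns (0, (0))
        H2 returns [(0, (0))]
  branch[1] choose=2:
    tell(2) @ H0 ⇒ log+=2
    choose[1, 0] @ H2
      branch[0] choose=1:
        H0 returns (0, (2))
        H1 returns (0, (2))
        H2 returns [(0, (2))]
      branch[1] choose=0:
        H0 returns (0, (2))
        H1 returns (0, (2))
        H2 returns [(0, (2))]
  branch[2] choose=0:
    tell(0) @ H0 ⇒ log+=0
    choose[1, 0] @ H2
      branch[0] choose=1:
        H0 returns (0, (0))
        H1 returns (0, (0))
        H2 returns [(0, (0))]
      branch[1] choose=0:
        H0 returns (0, (0))
        H1 returns (0, (0))
        H2 returns [(0, (0))]
= [(0, (0)), (0, (0)), (0, (2)), (0, (2)), (0, (0)), (0, (0))]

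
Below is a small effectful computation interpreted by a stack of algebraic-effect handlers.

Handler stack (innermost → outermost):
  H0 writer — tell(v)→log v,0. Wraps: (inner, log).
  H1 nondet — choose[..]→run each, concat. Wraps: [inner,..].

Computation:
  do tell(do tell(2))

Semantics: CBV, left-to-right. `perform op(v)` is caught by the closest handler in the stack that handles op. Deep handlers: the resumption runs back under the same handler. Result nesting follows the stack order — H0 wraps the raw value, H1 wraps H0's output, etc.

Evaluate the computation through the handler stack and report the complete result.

Working:
tell(2) @ H0 ⇒ log+=2
tell(0) @ H0 ⇒ log+=0
H0 returns (0, (2, 0))
H1 returns [(0, (2, 0))]
= [(0, (2, 0))]

Answer: [(0, (2, 0))]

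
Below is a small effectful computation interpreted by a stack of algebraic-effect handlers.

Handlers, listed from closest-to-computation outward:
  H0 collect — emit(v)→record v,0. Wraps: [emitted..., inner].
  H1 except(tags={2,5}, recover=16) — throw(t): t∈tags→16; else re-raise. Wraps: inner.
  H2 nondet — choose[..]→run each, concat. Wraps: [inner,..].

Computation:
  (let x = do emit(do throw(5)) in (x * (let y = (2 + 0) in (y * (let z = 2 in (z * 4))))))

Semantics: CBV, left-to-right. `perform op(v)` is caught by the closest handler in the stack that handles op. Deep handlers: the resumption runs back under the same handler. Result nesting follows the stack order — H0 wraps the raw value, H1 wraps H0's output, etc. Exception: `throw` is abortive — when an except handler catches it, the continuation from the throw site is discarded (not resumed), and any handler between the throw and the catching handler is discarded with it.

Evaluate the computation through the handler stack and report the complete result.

Evaluation trace:
throw(5) @ H1 caught ⇒ 16
H2 returns [16]
= [16]

Answer: [16]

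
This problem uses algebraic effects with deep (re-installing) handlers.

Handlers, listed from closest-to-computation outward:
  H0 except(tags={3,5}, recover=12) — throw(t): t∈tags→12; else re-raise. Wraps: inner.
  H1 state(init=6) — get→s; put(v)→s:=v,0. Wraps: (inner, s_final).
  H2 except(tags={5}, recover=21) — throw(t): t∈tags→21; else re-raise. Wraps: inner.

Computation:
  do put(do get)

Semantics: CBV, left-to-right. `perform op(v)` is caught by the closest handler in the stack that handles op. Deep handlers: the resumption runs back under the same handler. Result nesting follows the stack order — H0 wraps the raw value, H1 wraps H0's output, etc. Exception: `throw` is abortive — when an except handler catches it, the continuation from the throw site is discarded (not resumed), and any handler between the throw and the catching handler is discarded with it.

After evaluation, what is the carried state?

Evaluation trace:
get @ H1 ⇒ 6
put(6) @ H1 ⇒ s:=6
H0 returns 0
H1 returns (0, 6)
H2 returns (0, 6)
= (0, 6)

Answer: 6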